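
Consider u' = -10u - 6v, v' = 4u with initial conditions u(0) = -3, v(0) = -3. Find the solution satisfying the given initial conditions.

u(t) = 15e^(-4t) - 18e^(-6t), v(t) = -15e^(-4t) + 12e^(-6t)

Coefficient matrix A = [[-10, -6], [4, 0]].
Characteristic polynomial det(A - λI) = λ^2 + 10λ + 24 = 0.
Eigenvalues λ = -4, -6.
For λ=-4: (A-λI) row 1 is [-6, -6], so an eigenvector is (-1, 1).
For λ=-6: (A-λI) row 1 is [-4, -6], so an eigenvector is (-3, 2).
General solution: c_1e^(-4t)(-1,1) + c_2e^(-6t)(-3,2).
Applying u(0)=-3, v(0)=-3 gives c_1=-15, c_2=6.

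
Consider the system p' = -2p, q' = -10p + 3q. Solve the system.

Coefficient matrix A = [[-2, 0], [-10, 3]].
Characteristic polynomial det(A - λI) = λ^2 - λ - 6 = 0.
Eigenvalues λ = 3, -2.
For λ=3: (A-λI) row 1 is [-5, 0], so an eigenvector is (0, 1).
For λ=-2: (A-λI) row 2 is [-10, 5], so an eigenvector is (-1, -2).
General solution: c_1e^(3t)(0,1) + c_2e^(-2t)(-1,-2).

p(t) = -c_2e^(-2t), q(t) = c_1e^(3t) - 2c_2e^(-2t)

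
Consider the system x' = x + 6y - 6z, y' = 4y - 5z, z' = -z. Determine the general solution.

x(t) = K_1e^(t) + 2K_2e^(4t), y(t) = K_2e^(4t) + K_3e^(-t), z(t) = K_3e^(-t)

Coefficient matrix A = [[1, 6, -6], [0, 4, -5], [0, 0, -1]].
det(A - λI) = 0 gives eigenvalues λ = 1, 4, -1.
For λ=1: eigenvector (1,0,0).
For λ=4: eigenvector (2,1,0).
For λ=-1: eigenvector (0,1,1).
General solution: K_1e^(t)(1,0,0) + K_2e^(4t)(2,1,0) + K_3e^(-t)(0,1,1).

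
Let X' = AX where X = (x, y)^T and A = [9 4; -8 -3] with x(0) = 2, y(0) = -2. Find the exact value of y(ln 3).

A = [[9,4],[-8,-3]]; eigenvalues λ = 5, 1.
Eigenvectors: (-1,1) for λ=5, (-1,2) for λ=1.
From the initial condition, c_1 = -2, c_2 = 0.
y(ln 3) = (-2)(3^5)(1) + (0)(3^1)(2) = -486.

-486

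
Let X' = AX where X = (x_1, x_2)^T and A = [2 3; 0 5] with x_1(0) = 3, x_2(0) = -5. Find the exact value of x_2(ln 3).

A = [[2,3],[0,5]]; eigenvalues λ = 2, 5.
Eigenvectors: (-1,0) for λ=2, (1,1) for λ=5.
From the initial condition, c_1 = -8, c_2 = -5.
x_2(ln 3) = (-8)(3^2)(0) + (-5)(3^5)(1) = -1215.

-1215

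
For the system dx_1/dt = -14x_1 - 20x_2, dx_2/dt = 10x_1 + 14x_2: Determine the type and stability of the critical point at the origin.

center

A = [[-14,-20],[10,14]]; det(A-λI) = λ^2 + 4.
λ = 0 ± 2i: zero real part.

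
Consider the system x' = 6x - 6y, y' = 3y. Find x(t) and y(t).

x(t) = 2K_1e^(3t) - K_2e^(6t), y(t) = K_1e^(3t)

Coefficient matrix A = [[6, -6], [0, 3]].
Characteristic polynomial det(A - λI) = λ^2 - 9λ + 18 = 0.
Eigenvalues λ = 3, 6.
For λ=3: (A-λI) row 1 is [3, -6], so an eigenvector is (2, 1).
For λ=6: (A-λI) row 1 is [0, -6], so an eigenvector is (-1, 0).
General solution: K_1e^(3t)(2,1) + K_2e^(6t)(-1,0).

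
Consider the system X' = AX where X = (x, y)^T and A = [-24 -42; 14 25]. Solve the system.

Coefficient matrix A = [[-24, -42], [14, 25]].
Characteristic polynomial det(A - λI) = λ^2 - λ - 12 = 0.
Eigenvalues λ = -3, 4.
For λ=-3: (A-λI) row 1 is [-21, -42], so an eigenvector is (2, -1).
For λ=4: (A-λI) row 1 is [-28, -42], so an eigenvector is (3, -2).
General solution: K_1e^(-3t)(2,-1) + K_2e^(4t)(3,-2).

x(t) = 2K_1e^(-3t) + 3K_2e^(4t), y(t) = -K_1e^(-3t) - 2K_2e^(4t)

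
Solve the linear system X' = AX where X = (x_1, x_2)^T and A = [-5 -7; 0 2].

Coefficient matrix A = [[-5, -7], [0, 2]].
Characteristic polynomial det(A - λI) = λ^2 + 3λ - 10 = 0.
Eigenvalues λ = -5, 2.
For λ=-5: (A-λI) row 1 is [0, -7], so an eigenvector is (-1, 0).
For λ=2: (A-λI) row 1 is [-7, -7], so an eigenvector is (1, -1).
General solution: K_1e^(-5t)(-1,0) + K_2e^(2t)(1,-1).

x_1(t) = -K_1e^(-5t) + K_2e^(2t), x_2(t) = -K_2e^(2t)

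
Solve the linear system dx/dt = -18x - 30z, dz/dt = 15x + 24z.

Coefficient matrix A = [[-18, -30], [15, 24]].
Characteristic polynomial det(A - λI) = λ^2 - 6λ + 18 = 0.
Eigenvalues λ = 3 ± 3i (complex conjugate pair).
For λ=3+3i: an eigenvector is (1,-1) - i(3,-2) = (1 - 3i, -1 + 2i).
A real fundamental pair from Re and Im of e^((3+3i)t)v: X_1 = e^(3t)(cos(3t)·(1,-1) + sin(3t)·(3,-2)), X_2 = e^(3t)(sin(3t)·(1,-1) - cos(3t)·(3,-2)).
General solution: K_1X_1 + K_2X_2.

x(t) = 3K_1e^(3t)sin(3t) + K_1e^(3t)cos(3t) + K_2e^(3t)sin(3t) - 3K_2e^(3t)cos(3t), z(t) = -2K_1e^(3t)sin(3t) - K_1e^(3t)cos(3t) - K_2e^(3t)sin(3t) + 2K_2e^(3t)cos(3t)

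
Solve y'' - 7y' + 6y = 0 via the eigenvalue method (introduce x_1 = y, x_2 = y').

Let x_1 = y, x_2 = y'. Then x_1' = x_2 and x_2' = -6x_1 + 7x_2.
A = [[0,1],[-6,7]]; det(A-λI) = λ^2 - 7λ + 6.
Eigenvalues λ = 6, 1 with eigenvectors (1,6), (1,1).

y(t) = K_1e^(6t) + K_2e^(t)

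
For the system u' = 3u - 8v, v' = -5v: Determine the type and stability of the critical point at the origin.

A = [[3,-8],[0,-5]]; det(A-λI) = λ^2 + 2λ - 15.
λ = -5, 3: opposite signs.

saddle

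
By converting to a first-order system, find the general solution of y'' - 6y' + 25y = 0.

Let x_1 = y, x_2 = y'. Then x_1' = x_2 and x_2' = -25x_1 + 6x_2.
A = [[0,1],[-25,6]]; det(A-λI) = λ^2 - 6λ + 25.
Eigenvalues λ = 3 ± 4i.

y(t) = K_1e^(3t)cos(4t) + K_2e^(3t)sin(4t)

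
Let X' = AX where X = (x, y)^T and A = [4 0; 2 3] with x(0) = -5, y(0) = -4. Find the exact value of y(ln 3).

-648

A = [[4,0],[2,3]]; eigenvalues λ = 4, 3.
Eigenvectors: (1,2) for λ=4, (0,1) for λ=3.
From the initial condition, c_1 = -5, c_2 = 6.
y(ln 3) = (-5)(3^4)(2) + (6)(3^3)(1) = -648.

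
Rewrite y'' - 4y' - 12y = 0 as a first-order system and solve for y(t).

y(t) = c_1e^(-2t) + c_2e^(6t)

Let x_1 = y, x_2 = y'. Then x_1' = x_2 and x_2' = 12x_1 + 4x_2.
A = [[0,1],[12,4]]; det(A-λI) = λ^2 - 4λ - 12.
Eigenvalues λ = -2, 6 with eigenvectors (1,-2), (1,6).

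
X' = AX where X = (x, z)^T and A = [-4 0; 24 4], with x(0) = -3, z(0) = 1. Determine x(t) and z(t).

x(t) = -3e^(-4t), z(t) = -8e^(4t) + 9e^(-4t)

Coefficient matrix A = [[-4, 0], [24, 4]].
Characteristic polynomial det(A - λI) = λ^2 - 16 = 0.
Eigenvalues λ = 4, -4.
For λ=4: (A-λI) row 1 is [-8, 0], so an eigenvector is (0, 1).
For λ=-4: (A-λI) row 2 is [24, 8], so an eigenvector is (1, -3).
General solution: c_1e^(4t)(0,1) + c_2e^(-4t)(1,-3).
Applying x(0)=-3, z(0)=1 gives c_1=-8, c_2=-3.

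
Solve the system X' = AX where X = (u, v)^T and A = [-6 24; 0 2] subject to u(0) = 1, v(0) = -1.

u(t) = -3e^(2t) + 4e^(-6t), v(t) = -e^(2t)

Coefficient matrix A = [[-6, 24], [0, 2]].
Characteristic polynomial det(A - λI) = λ^2 + 4λ - 12 = 0.
Eigenvalues λ = 2, -6.
For λ=2: (A-λI) row 1 is [-8, 24], so an eigenvector is (3, 1).
For λ=-6: (A-λI) row 1 is [0, 24], so an eigenvector is (-1, 0).
General solution: K_1e^(2t)(3,1) + K_2e^(-6t)(-1,0).
Applying u(0)=1, v(0)=-1 gives K_1=-1, K_2=-4.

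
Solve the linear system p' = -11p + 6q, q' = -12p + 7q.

p(t) = c_1e^(t) + c_2e^(-5t), q(t) = 2c_1e^(t) + c_2e^(-5t)

Coefficient matrix A = [[-11, 6], [-12, 7]].
Characteristic polynomial det(A - λI) = λ^2 + 4λ - 5 = 0.
Eigenvalues λ = 1, -5.
For λ=1: (A-λI) row 1 is [-12, 6], so an eigenvector is (1, 2).
For λ=-5: (A-λI) row 1 is [-6, 6], so an eigenvector is (1, 1).
General solution: c_1e^(t)(1,2) + c_2e^(-5t)(1,1).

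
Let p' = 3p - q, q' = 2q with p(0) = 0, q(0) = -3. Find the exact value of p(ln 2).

12

A = [[3,-1],[0,2]]; eigenvalues λ = 2, 3.
Eigenvectors: (1,1) for λ=2, (-1,0) for λ=3.
From the initial condition, c_1 = -3, c_2 = -3.
p(ln 2) = (-3)(2^2)(1) + (-3)(2^3)(-1) = 12.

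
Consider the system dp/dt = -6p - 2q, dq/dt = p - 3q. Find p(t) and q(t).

p(t) = C_1e^(-4t) - 2C_2e^(-5t), q(t) = -C_1e^(-4t) + C_2e^(-5t)

Coefficient matrix A = [[-6, -2], [1, -3]].
Characteristic polynomial det(A - λI) = λ^2 + 9λ + 20 = 0.
Eigenvalues λ = -4, -5.
For λ=-4: (A-λI) row 1 is [-2, -2], so an eigenvector is (1, -1).
For λ=-5: (A-λI) row 1 is [-1, -2], so an eigenvector is (-2, 1).
General solution: C_1e^(-4t)(1,-1) + C_2e^(-5t)(-2,1).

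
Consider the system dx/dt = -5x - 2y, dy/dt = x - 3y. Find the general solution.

x(t) = c_1e^(-4t)sin(t) - c_1e^(-4t)cos(t) - c_2e^(-4t)sin(t) - c_2e^(-4t)cos(t), y(t) = -c_1e^(-4t)sin(t) + c_2e^(-4t)cos(t)

Coefficient matrix A = [[-5, -2], [1, -3]].
Characteristic polynomial det(A - λI) = λ^2 + 8λ + 17 = 0.
Eigenvalues λ = -4 ± i (complex conjugate pair).
For λ=-4+i: an eigenvector is (-1,0) - i(1,-1) = (-1 - i, 0 + i).
A real fundamental pair from Re and Im of e^((-4+i)t)v: X_1 = e^(-4t)(cos(t)·(-1,0) + sin(t)·(1,-1)), X_2 = e^(-4t)(sin(t)·(-1,0) - cos(t)·(1,-1)).
General solution: c_1X_1 + c_2X_2.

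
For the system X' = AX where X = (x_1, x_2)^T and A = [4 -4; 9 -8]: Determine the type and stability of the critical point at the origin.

stable improper node

A = [[4,-4],[9,-8]]; det(A-λI) = λ^2 + 4λ + 4.
repeated λ = -2 with a single eigenvector.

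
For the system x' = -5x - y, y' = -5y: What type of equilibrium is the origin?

stable improper node

A = [[-5,-1],[0,-5]]; det(A-λI) = λ^2 + 10λ + 25.
repeated λ = -5 with a single eigenvector.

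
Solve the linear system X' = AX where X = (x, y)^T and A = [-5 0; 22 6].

x(t) = c_2e^(-5t), y(t) = -c_1e^(6t) - 2c_2e^(-5t)

Coefficient matrix A = [[-5, 0], [22, 6]].
Characteristic polynomial det(A - λI) = λ^2 - λ - 30 = 0.
Eigenvalues λ = 6, -5.
For λ=6: (A-λI) row 1 is [-11, 0], so an eigenvector is (0, -1).
For λ=-5: (A-λI) row 2 is [22, 11], so an eigenvector is (1, -2).
General solution: c_1e^(6t)(0,-1) + c_2e^(-5t)(1,-2).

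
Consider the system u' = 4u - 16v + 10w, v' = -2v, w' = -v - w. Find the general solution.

Coefficient matrix A = [[4, -16, 10], [0, -2, 0], [0, -1, -1]].
det(A - λI) = 0 gives eigenvalues λ = 4, -2, -1.
For λ=4: eigenvector (1,0,0).
For λ=-2: eigenvector (1,1,1).
For λ=-1: eigenvector (-2,0,1).
General solution: c_1e^(4t)(1,0,0) + c_2e^(-2t)(1,1,1) + c_3e^(-t)(-2,0,1).

u(t) = c_1e^(4t) + c_2e^(-2t) - 2c_3e^(-t), v(t) = c_2e^(-2t), w(t) = c_2e^(-2t) + c_3e^(-t)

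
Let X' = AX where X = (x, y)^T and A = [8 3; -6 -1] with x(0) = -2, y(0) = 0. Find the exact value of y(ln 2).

112

A = [[8,3],[-6,-1]]; eigenvalues λ = 2, 5.
Eigenvectors: (-1,2) for λ=2, (1,-1) for λ=5.
From the initial condition, c_1 = -2, c_2 = -4.
y(ln 2) = (-2)(2^2)(2) + (-4)(2^5)(-1) = 112.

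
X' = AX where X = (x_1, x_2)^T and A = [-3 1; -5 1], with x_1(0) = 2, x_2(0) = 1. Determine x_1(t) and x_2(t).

Coefficient matrix A = [[-3, 1], [-5, 1]].
Characteristic polynomial det(A - λI) = λ^2 + 2λ + 2 = 0.
Eigenvalues λ = -1 ± i (complex conjugate pair).
For λ=-1+i: an eigenvector is (0,-1) - i(-1,-2) = (0 + i, -1 + 2i).
A real fundamental pair from Re and Im of e^((-1+i)t)v: X_1 = e^(-t)(cos(t)·(0,-1) + sin(t)·(-1,-2)), X_2 = e^(-t)(sin(t)·(0,-1) - cos(t)·(-1,-2)).
General solution: K_1X_1 + K_2X_2.
Applying x_1(0)=2, x_2(0)=1 gives K_1=3, K_2=2.

x_1(t) = -3e^(-t)sin(t) + 2e^(-t)cos(t), x_2(t) = -8e^(-t)sin(t) + e^(-t)cos(t)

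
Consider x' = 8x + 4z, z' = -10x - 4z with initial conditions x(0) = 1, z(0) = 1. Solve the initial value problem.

x(t) = 5e^(2t)sin(2t) + e^(2t)cos(2t), z(t) = -8e^(2t)sin(2t) + e^(2t)cos(2t)

Coefficient matrix A = [[8, 4], [-10, -4]].
Characteristic polynomial det(A - λI) = λ^2 - 4λ + 8 = 0.
Eigenvalues λ = 2 ± 2i (complex conjugate pair).
For λ=2+2i: an eigenvector is (-1,2) - i(1,-1) = (-1 - i, 2 + i).
A real fundamental pair from Re and Im of e^((2+2i)t)v: X_1 = e^(2t)(cos(2t)·(-1,2) + sin(2t)·(1,-1)), X_2 = e^(2t)(sin(2t)·(-1,2) - cos(2t)·(1,-1)).
General solution: C_1X_1 + C_2X_2.
Applying x(0)=1, z(0)=1 gives C_1=2, C_2=-3.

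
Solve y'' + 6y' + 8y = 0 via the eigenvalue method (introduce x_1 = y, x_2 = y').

Let x_1 = y, x_2 = y'. Then x_1' = x_2 and x_2' = -8x_1 - 6x_2.
A = [[0,1],[-8,-6]]; det(A-λI) = λ^2 + 6λ + 8.
Eigenvalues λ = -4, -2 with eigenvectors (1,-4), (1,-2).

y(t) = K_1e^(-4t) + K_2e^(-2t)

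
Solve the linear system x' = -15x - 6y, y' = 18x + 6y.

Coefficient matrix A = [[-15, -6], [18, 6]].
Characteristic polynomial det(A - λI) = λ^2 + 9λ + 18 = 0.
Eigenvalues λ = -3, -6.
For λ=-3: (A-λI) row 1 is [-12, -6], so an eigenvector is (1, -2).
For λ=-6: (A-λI) row 1 is [-9, -6], so an eigenvector is (2, -3).
General solution: c_1e^(-3t)(1,-2) + c_2e^(-6t)(2,-3).

x(t) = c_1e^(-3t) + 2c_2e^(-6t), y(t) = -2c_1e^(-3t) - 3c_2e^(-6t)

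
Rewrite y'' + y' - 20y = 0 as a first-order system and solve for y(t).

Let x_1 = y, x_2 = y'. Then x_1' = x_2 and x_2' = 20x_1 - x_2.
A = [[0,1],[20,-1]]; det(A-λI) = λ^2 + λ - 20.
Eigenvalues λ = -5, 4 with eigenvectors (1,-5), (1,4).

y(t) = C_1e^(-5t) + C_2e^(4t)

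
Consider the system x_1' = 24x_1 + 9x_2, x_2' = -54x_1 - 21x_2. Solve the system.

Coefficient matrix A = [[24, 9], [-54, -21]].
Characteristic polynomial det(A - λI) = λ^2 - 3λ - 18 = 0.
Eigenvalues λ = 6, -3.
For λ=6: (A-λI) row 1 is [18, 9], so an eigenvector is (1, -2).
For λ=-3: (A-λI) row 1 is [27, 9], so an eigenvector is (1, -3).
General solution: K_1e^(6t)(1,-2) + K_2e^(-3t)(1,-3).

x_1(t) = K_1e^(6t) + K_2e^(-3t), x_2(t) = -2K_1e^(6t) - 3K_2e^(-3t)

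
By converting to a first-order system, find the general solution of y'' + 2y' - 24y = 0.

y(t) = C_1e^(-6t) + C_2e^(4t)

Let x_1 = y, x_2 = y'. Then x_1' = x_2 and x_2' = 24x_1 - 2x_2.
A = [[0,1],[24,-2]]; det(A-λI) = λ^2 + 2λ - 24.
Eigenvalues λ = -6, 4 with eigenvectors (1,-6), (1,4).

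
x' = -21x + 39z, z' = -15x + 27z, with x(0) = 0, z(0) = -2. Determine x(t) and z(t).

Coefficient matrix A = [[-21, 39], [-15, 27]].
Characteristic polynomial det(A - λI) = λ^2 - 6λ + 18 = 0.
Eigenvalues λ = 3 ± 3i (complex conjugate pair).
For λ=3+3i: an eigenvector is (-2,-1) - i(3,2) = (-2 - 3i, -1 - 2i).
A real fundamental pair from Re and Im of e^((3+3i)t)v: X_1 = e^(3t)(cos(3t)·(-2,-1) + sin(3t)·(3,2)), X_2 = e^(3t)(sin(3t)·(-2,-1) - cos(3t)·(3,2)).
General solution: c_1X_1 + c_2X_2.
Applying x(0)=0, z(0)=-2 gives c_1=-6, c_2=4.

x(t) = -26e^(3t)sin(3t), z(t) = -16e^(3t)sin(3t) - 2e^(3t)cos(3t)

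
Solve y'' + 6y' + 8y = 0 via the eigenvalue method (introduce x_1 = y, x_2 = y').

y(t) = K_1e^(-2t) + K_2e^(-4t)

Let x_1 = y, x_2 = y'. Then x_1' = x_2 and x_2' = -8x_1 - 6x_2.
A = [[0,1],[-8,-6]]; det(A-λI) = λ^2 + 6λ + 8.
Eigenvalues λ = -2, -4 with eigenvectors (1,-2), (1,-4).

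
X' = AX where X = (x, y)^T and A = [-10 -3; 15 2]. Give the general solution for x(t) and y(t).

Coefficient matrix A = [[-10, -3], [15, 2]].
Characteristic polynomial det(A - λI) = λ^2 + 8λ + 25 = 0.
Eigenvalues λ = -4 ± 3i (complex conjugate pair).
For λ=-4+3i: an eigenvector is (0,1) - i(-1,2) = (0 + i, 1 - 2i).
A real fundamental pair from Re and Im of e^((-4+3i)t)v: X_1 = e^(-4t)(cos(3t)·(0,1) + sin(3t)·(-1,2)), X_2 = e^(-4t)(sin(3t)·(0,1) - cos(3t)·(-1,2)).
General solution: C_1X_1 + C_2X_2.

x(t) = -C_1e^(-4t)sin(3t) + C_2e^(-4t)cos(3t), y(t) = 2C_1e^(-4t)sin(3t) + C_1e^(-4t)cos(3t) + C_2e^(-4t)sin(3t) - 2C_2e^(-4t)cos(3t)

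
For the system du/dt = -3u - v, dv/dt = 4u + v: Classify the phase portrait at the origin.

stable improper node

A = [[-3,-1],[4,1]]; det(A-λI) = λ^2 + 2λ + 1.
repeated λ = -1 with a single eigenvector.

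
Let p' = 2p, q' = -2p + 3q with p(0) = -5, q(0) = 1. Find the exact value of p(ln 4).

A = [[2,0],[-2,3]]; eigenvalues λ = 3, 2.
Eigenvectors: (0,-1) for λ=3, (-1,-2) for λ=2.
From the initial condition, c_1 = -11, c_2 = 5.
p(ln 4) = (-11)(4^3)(0) + (5)(4^2)(-1) = -80.

-80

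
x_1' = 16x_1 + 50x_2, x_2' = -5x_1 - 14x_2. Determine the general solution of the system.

x_1(t) = 3c_1e^(t)sin(5t) + c_1e^(t)cos(5t) + c_2e^(t)sin(5t) - 3c_2e^(t)cos(5t), x_2(t) = -c_1e^(t)sin(5t) + c_2e^(t)cos(5t)

Coefficient matrix A = [[16, 50], [-5, -14]].
Characteristic polynomial det(A - λI) = λ^2 - 2λ + 26 = 0.
Eigenvalues λ = 1 ± 5i (complex conjugate pair).
For λ=1+5i: an eigenvector is (1,0) - i(3,-1) = (1 - 3i, 0 + i).
A real fundamental pair from Re and Im of e^((1+5i)t)v: X_1 = e^(t)(cos(5t)·(1,0) + sin(5t)·(3,-1)), X_2 = e^(t)(sin(5t)·(1,0) - cos(5t)·(3,-1)).
General solution: c_1X_1 + c_2X_2.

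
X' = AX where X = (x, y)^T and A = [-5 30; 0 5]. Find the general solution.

x(t) = -3C_1e^(5t) - C_2e^(-5t), y(t) = -C_1e^(5t)

Coefficient matrix A = [[-5, 30], [0, 5]].
Characteristic polynomial det(A - λI) = λ^2 - 25 = 0.
Eigenvalues λ = 5, -5.
For λ=5: (A-λI) row 1 is [-10, 30], so an eigenvector is (-3, -1).
For λ=-5: (A-λI) row 1 is [0, 30], so an eigenvector is (-1, 0).
General solution: C_1e^(5t)(-3,-1) + C_2e^(-5t)(-1,0).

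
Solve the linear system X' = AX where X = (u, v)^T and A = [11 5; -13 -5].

Coefficient matrix A = [[11, 5], [-13, -5]].
Characteristic polynomial det(A - λI) = λ^2 - 6λ + 10 = 0.
Eigenvalues λ = 3 ± i (complex conjugate pair).
For λ=3+i: an eigenvector is (1,-2) - i(-2,3) = (1 + 2i, -2 - 3i).
A real fundamental pair from Re and Im of e^((3+i)t)v: X_1 = e^(3t)(cos(t)·(1,-2) + sin(t)·(-2,3)), X_2 = e^(3t)(sin(t)·(1,-2) - cos(t)·(-2,3)).
General solution: c_1X_1 + c_2X_2.

u(t) = -2c_1e^(3t)sin(t) + c_1e^(3t)cos(t) + c_2e^(3t)sin(t) + 2c_2e^(3t)cos(t), v(t) = 3c_1e^(3t)sin(t) - 2c_1e^(3t)cos(t) - 2c_2e^(3t)sin(t) - 3c_2e^(3t)cos(t)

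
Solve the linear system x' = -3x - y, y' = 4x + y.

x(t) = -c_1e^(-t) - c_2te^(-t) + c_2e^(-t), y(t) = 2c_1e^(-t) + 2c_2te^(-t) - c_2e^(-t)

Coefficient matrix A = [[-3, -1], [4, 1]].
Characteristic polynomial det(A - λI) = λ^2 + 2λ + 1 = 0.
Single eigenvalue λ = -1 with algebraic multiplicity 2.
Eigenvector v = (-1,2); generalized eigenvector w with (A-λI)w=v is (1,-1).
General solution: e^(-t)[c_1·v + c_2·(t·v + w)].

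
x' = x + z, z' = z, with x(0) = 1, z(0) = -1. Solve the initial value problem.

Coefficient matrix A = [[1, 1], [0, 1]].
Characteristic polynomial det(A - λI) = λ^2 - 2λ + 1 = 0.
Single eigenvalue λ = 1 with algebraic multiplicity 2.
Eigenvector v = (-1,0); generalized eigenvector w with (A-λI)w=v is (1,-1).
General solution: e^(t)[c_1·v + c_2·(t·v + w)].
Applying x(0)=1, z(0)=-1 gives c_1=0, c_2=1.

x(t) = -te^(t) + e^(t), z(t) = -e^(t)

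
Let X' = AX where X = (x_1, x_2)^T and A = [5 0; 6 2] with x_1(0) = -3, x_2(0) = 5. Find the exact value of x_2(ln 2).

-148

A = [[5,0],[6,2]]; eigenvalues λ = 5, 2.
Eigenvectors: (-1,-2) for λ=5, (0,1) for λ=2.
From the initial condition, c_1 = 3, c_2 = 11.
x_2(ln 2) = (3)(2^5)(-2) + (11)(2^2)(1) = -148.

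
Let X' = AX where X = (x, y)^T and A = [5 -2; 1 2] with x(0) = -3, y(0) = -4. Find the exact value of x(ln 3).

A = [[5,-2],[1,2]]; eigenvalues λ = 4, 3.
Eigenvectors: (2,1) for λ=4, (1,1) for λ=3.
From the initial condition, c_1 = 1, c_2 = -5.
x(ln 3) = (1)(3^4)(2) + (-5)(3^3)(1) = 27.

27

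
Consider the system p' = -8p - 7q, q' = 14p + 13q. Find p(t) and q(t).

p(t) = -K_1e^(6t) - K_2e^(-t), q(t) = 2K_1e^(6t) + K_2e^(-t)

Coefficient matrix A = [[-8, -7], [14, 13]].
Characteristic polynomial det(A - λI) = λ^2 - 5λ - 6 = 0.
Eigenvalues λ = 6, -1.
For λ=6: (A-λI) row 1 is [-14, -7], so an eigenvector is (-1, 2).
For λ=-1: (A-λI) row 1 is [-7, -7], so an eigenvector is (-1, 1).
General solution: K_1e^(6t)(-1,2) + K_2e^(-t)(-1,1).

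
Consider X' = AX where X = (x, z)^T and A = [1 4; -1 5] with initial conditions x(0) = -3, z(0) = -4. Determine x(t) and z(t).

Coefficient matrix A = [[1, 4], [-1, 5]].
Characteristic polynomial det(A - λI) = λ^2 - 6λ + 9 = 0.
Single eigenvalue λ = 3 with algebraic multiplicity 2.
Eigenvector v = (2,1); generalized eigenvector w with (A-λI)w=v is (-3,-1).
General solution: e^(3t)[c_1·v + c_2·(t·v + w)].
Applying x(0)=-3, z(0)=-4 gives c_1=-9, c_2=-5.

x(t) = -10te^(3t) - 3e^(3t), z(t) = -5te^(3t) - 4e^(3t)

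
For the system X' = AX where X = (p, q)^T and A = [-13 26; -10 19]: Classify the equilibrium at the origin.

A = [[-13,26],[-10,19]]; det(A-λI) = λ^2 - 6λ + 13.
λ = 3 ± 2i: positive real part.

unstable spiral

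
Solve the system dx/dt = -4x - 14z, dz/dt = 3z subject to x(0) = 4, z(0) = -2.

x(t) = 4e^(3t), z(t) = -2e^(3t)

Coefficient matrix A = [[-4, -14], [0, 3]].
Characteristic polynomial det(A - λI) = λ^2 + λ - 12 = 0.
Eigenvalues λ = 3, -4.
For λ=3: (A-λI) row 1 is [-7, -14], so an eigenvector is (2, -1).
For λ=-4: (A-λI) row 1 is [0, -14], so an eigenvector is (1, 0).
General solution: K_1e^(3t)(2,-1) + K_2e^(-4t)(1,0).
Applying x(0)=4, z(0)=-2 gives K_1=2, K_2=0.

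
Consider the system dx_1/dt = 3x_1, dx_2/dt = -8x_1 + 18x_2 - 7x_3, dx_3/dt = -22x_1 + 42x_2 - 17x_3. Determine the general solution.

Coefficient matrix A = [[3, 0, 0], [-8, 18, -7], [-22, 42, -17]].
det(A - λI) = 0 gives eigenvalues λ = 3, -3, 4.
For λ=3: eigenvector (1,1,1).
For λ=-3: eigenvector (0,-1,-3).
For λ=4: eigenvector (0,1,2).
General solution: K_1e^(3t)(1,1,1) + K_2e^(-3t)(0,-1,-3) + K_3e^(4t)(0,1,2).

x_1(t) = K_1e^(3t), x_2(t) = K_1e^(3t) - K_2e^(-3t) + K_3e^(4t), x_3(t) = K_1e^(3t) - 3K_2e^(-3t) + 2K_3e^(4t)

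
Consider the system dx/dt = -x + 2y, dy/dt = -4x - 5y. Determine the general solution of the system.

Coefficient matrix A = [[-1, 2], [-4, -5]].
Characteristic polynomial det(A - λI) = λ^2 + 6λ + 13 = 0.
Eigenvalues λ = -3 ± 2i (complex conjugate pair).
For λ=-3+2i: an eigenvector is (1,-1) - i(0,-1) = (1, -1 + i).
A real fundamental pair from Re and Im of e^((-3+2i)t)v: X_1 = e^(-3t)(cos(2t)·(1,-1) + sin(2t)·(0,-1)), X_2 = e^(-3t)(sin(2t)·(1,-1) - cos(2t)·(0,-1)).
General solution: C_1X_1 + C_2X_2.

x(t) = C_1e^(-3t)cos(2t) + C_2e^(-3t)sin(2t), y(t) = -C_1e^(-3t)sin(2t) - C_1e^(-3t)cos(2t) - C_2e^(-3t)sin(2t) + C_2e^(-3t)cos(2t)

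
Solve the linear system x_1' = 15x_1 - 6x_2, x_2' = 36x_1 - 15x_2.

x_1(t) = c_1e^(-3t) + c_2e^(3t), x_2(t) = 3c_1e^(-3t) + 2c_2e^(3t)

Coefficient matrix A = [[15, -6], [36, -15]].
Characteristic polynomial det(A - λI) = λ^2 - 9 = 0.
Eigenvalues λ = -3, 3.
For λ=-3: (A-λI) row 1 is [18, -6], so an eigenvector is (1, 3).
For λ=3: (A-λI) row 1 is [12, -6], so an eigenvector is (1, 2).
General solution: c_1e^(-3t)(1,3) + c_2e^(3t)(1,2).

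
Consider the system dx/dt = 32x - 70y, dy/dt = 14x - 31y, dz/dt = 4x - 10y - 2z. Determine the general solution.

x(t) = 5c_1e^(4t) + 2c_2e^(-3t), y(t) = 2c_1e^(4t) + c_2e^(-3t), z(t) = 2c_2e^(-3t) + c_3e^(-2t)

Coefficient matrix A = [[32, -70, 0], [14, -31, 0], [4, -10, -2]].
det(A - λI) = 0 gives eigenvalues λ = 4, -3, -2.
For λ=4: eigenvector (5,2,0).
For λ=-3: eigenvector (2,1,2).
For λ=-2: eigenvector (0,0,1).
General solution: c_1e^(4t)(5,2,0) + c_2e^(-3t)(2,1,2) + c_3e^(-2t)(0,0,1).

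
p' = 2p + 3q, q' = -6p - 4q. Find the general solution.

Coefficient matrix A = [[2, 3], [-6, -4]].
Characteristic polynomial det(A - λI) = λ^2 + 2λ + 10 = 0.
Eigenvalues λ = -1 ± 3i (complex conjugate pair).
For λ=-1+3i: an eigenvector is (1,-1) - i(0,-1) = (1, -1 + i).
A real fundamental pair from Re and Im of e^((-1+3i)t)v: X_1 = e^(-t)(cos(3t)·(1,-1) + sin(3t)·(0,-1)), X_2 = e^(-t)(sin(3t)·(1,-1) - cos(3t)·(0,-1)).
General solution: c_1X_1 + c_2X_2.

p(t) = c_1e^(-t)cos(3t) + c_2e^(-t)sin(3t), q(t) = -c_1e^(-t)sin(3t) - c_1e^(-t)cos(3t) - c_2e^(-t)sin(3t) + c_2e^(-t)cos(3t)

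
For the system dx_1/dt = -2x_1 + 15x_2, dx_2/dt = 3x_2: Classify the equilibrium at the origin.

saddle

A = [[-2,15],[0,3]]; det(A-λI) = λ^2 - λ - 6.
λ = -2, 3: opposite signs.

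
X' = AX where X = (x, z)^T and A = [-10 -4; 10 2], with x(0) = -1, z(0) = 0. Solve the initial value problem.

x(t) = 3e^(-4t)sin(2t) - e^(-4t)cos(2t), z(t) = -5e^(-4t)sin(2t)

Coefficient matrix A = [[-10, -4], [10, 2]].
Characteristic polynomial det(A - λI) = λ^2 + 8λ + 20 = 0.
Eigenvalues λ = -4 ± 2i (complex conjugate pair).
For λ=-4+2i: an eigenvector is (-1,1) - i(1,-2) = (-1 - i, 1 + 2i).
A real fundamental pair from Re and Im of e^((-4+2i)t)v: X_1 = e^(-4t)(cos(2t)·(-1,1) + sin(2t)·(1,-2)), X_2 = e^(-4t)(sin(2t)·(-1,1) - cos(2t)·(1,-2)).
General solution: C_1X_1 + C_2X_2.
Applying x(0)=-1, z(0)=0 gives C_1=2, C_2=-1.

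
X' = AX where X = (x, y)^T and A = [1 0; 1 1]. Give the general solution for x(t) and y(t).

Coefficient matrix A = [[1, 0], [1, 1]].
Characteristic polynomial det(A - λI) = λ^2 - 2λ + 1 = 0.
Single eigenvalue λ = 1 with algebraic multiplicity 2.
Eigenvector v = (0,-1); generalized eigenvector w with (A-λI)w=v is (-1,-2).
General solution: e^(t)[C_1·v + C_2·(t·v + w)].

x(t) = -C_2e^(t), y(t) = -C_1e^(t) - C_2te^(t) - 2C_2e^(t)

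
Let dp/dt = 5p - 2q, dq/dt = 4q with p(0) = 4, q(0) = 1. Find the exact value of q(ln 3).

81

A = [[5,-2],[0,4]]; eigenvalues λ = 5, 4.
Eigenvectors: (1,0) for λ=5, (2,1) for λ=4.
From the initial condition, c_1 = 2, c_2 = 1.
q(ln 3) = (2)(3^5)(0) + (1)(3^4)(1) = 81.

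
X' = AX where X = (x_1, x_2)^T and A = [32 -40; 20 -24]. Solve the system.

x_1(t) = -3K_1e^(4t)sin(4t) + K_1e^(4t)cos(4t) + K_2e^(4t)sin(4t) + 3K_2e^(4t)cos(4t), x_2(t) = -2K_1e^(4t)sin(4t) + K_1e^(4t)cos(4t) + K_2e^(4t)sin(4t) + 2K_2e^(4t)cos(4t)

Coefficient matrix A = [[32, -40], [20, -24]].
Characteristic polynomial det(A - λI) = λ^2 - 8λ + 32 = 0.
Eigenvalues λ = 4 ± 4i (complex conjugate pair).
For λ=4+4i: an eigenvector is (1,1) - i(-3,-2) = (1 + 3i, 1 + 2i).
A real fundamental pair from Re and Im of e^((4+4i)t)v: X_1 = e^(4t)(cos(4t)·(1,1) + sin(4t)·(-3,-2)), X_2 = e^(4t)(sin(4t)·(1,1) - cos(4t)·(-3,-2)).
General solution: K_1X_1 + K_2X_2.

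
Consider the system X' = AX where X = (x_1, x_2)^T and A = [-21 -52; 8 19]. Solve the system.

Coefficient matrix A = [[-21, -52], [8, 19]].
Characteristic polynomial det(A - λI) = λ^2 + 2λ + 17 = 0.
Eigenvalues λ = -1 ± 4i (complex conjugate pair).
For λ=-1+4i: an eigenvector is (2,-1) - i(3,-1) = (2 - 3i, -1 + i).
A real fundamental pair from Re and Im of e^((-1+4i)t)v: X_1 = e^(-t)(cos(4t)·(2,-1) + sin(4t)·(3,-1)), X_2 = e^(-t)(sin(4t)·(2,-1) - cos(4t)·(3,-1)).
General solution: C_1X_1 + C_2X_2.

x_1(t) = 3C_1e^(-t)sin(4t) + 2C_1e^(-t)cos(4t) + 2C_2e^(-t)sin(4t) - 3C_2e^(-t)cos(4t), x_2(t) = -C_1e^(-t)sin(4t) - C_1e^(-t)cos(4t) - C_2e^(-t)sin(4t) + C_2e^(-t)cos(4t)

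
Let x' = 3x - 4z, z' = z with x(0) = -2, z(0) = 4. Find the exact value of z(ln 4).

A = [[3,-4],[0,1]]; eigenvalues λ = 1, 3.
Eigenvectors: (2,1) for λ=1, (-1,0) for λ=3.
From the initial condition, c_1 = 4, c_2 = 10.
z(ln 4) = (4)(4^1)(1) + (10)(4^3)(0) = 16.

16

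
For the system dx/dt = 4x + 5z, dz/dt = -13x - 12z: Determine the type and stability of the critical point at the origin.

A = [[4,5],[-13,-12]]; det(A-λI) = λ^2 + 8λ + 17.
λ = -4 ± i: negative real part.

stable spiral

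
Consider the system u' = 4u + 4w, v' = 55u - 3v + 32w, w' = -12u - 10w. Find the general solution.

Coefficient matrix A = [[4, 0, 4], [55, -3, 32], [-12, 0, -10]].
det(A - λI) = 0 gives eigenvalues λ = -4, -3, -2.
For λ=-4: eigenvector (1,9,-2).
For λ=-3: eigenvector (0,1,0).
For λ=-2: eigenvector (2,14,-3).
General solution: c_1e^(-4t)(1,9,-2) + c_2e^(-3t)(0,1,0) + c_3e^(-2t)(2,14,-3).

u(t) = c_1e^(-4t) + 2c_3e^(-2t), v(t) = 9c_1e^(-4t) + c_2e^(-3t) + 14c_3e^(-2t), w(t) = -2c_1e^(-4t) - 3c_3e^(-2t)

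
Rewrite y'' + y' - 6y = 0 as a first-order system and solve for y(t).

Let x_1 = y, x_2 = y'. Then x_1' = x_2 and x_2' = 6x_1 - x_2.
A = [[0,1],[6,-1]]; det(A-λI) = λ^2 + λ - 6.
Eigenvalues λ = 2, -3 with eigenvectors (1,2), (1,-3).

y(t) = K_1e^(2t) + K_2e^(-3t)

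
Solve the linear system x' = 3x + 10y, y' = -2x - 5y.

Coefficient matrix A = [[3, 10], [-2, -5]].
Characteristic polynomial det(A - λI) = λ^2 + 2λ + 5 = 0.
Eigenvalues λ = -1 ± 2i (complex conjugate pair).
For λ=-1+2i: an eigenvector is (-2,1) - i(1,0) = (-2 - i, 1).
A real fundamental pair from Re and Im of e^((-1+2i)t)v: X_1 = e^(-t)(cos(2t)·(-2,1) + sin(2t)·(1,0)), X_2 = e^(-t)(sin(2t)·(-2,1) - cos(2t)·(1,0)).
General solution: C_1X_1 + C_2X_2.

x(t) = C_1e^(-t)sin(2t) - 2C_1e^(-t)cos(2t) - 2C_2e^(-t)sin(2t) - C_2e^(-t)cos(2t), y(t) = C_1e^(-t)cos(2t) + C_2e^(-t)sin(2t)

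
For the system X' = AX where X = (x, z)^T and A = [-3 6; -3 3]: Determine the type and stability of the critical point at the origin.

A = [[-3,6],[-3,3]]; det(A-λI) = λ^2 + 9.
λ = 0 ± 3i: zero real part.

center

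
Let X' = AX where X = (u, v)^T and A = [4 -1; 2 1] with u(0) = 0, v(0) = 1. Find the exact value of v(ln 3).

A = [[4,-1],[2,1]]; eigenvalues λ = 2, 3.
Eigenvectors: (1,2) for λ=2, (1,1) for λ=3.
From the initial condition, c_1 = 1, c_2 = -1.
v(ln 3) = (1)(3^2)(2) + (-1)(3^3)(1) = -9.

-9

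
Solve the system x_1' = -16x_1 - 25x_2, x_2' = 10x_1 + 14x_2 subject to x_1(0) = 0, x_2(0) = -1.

x_1(t) = 5e^(-t)sin(5t), x_2(t) = -3e^(-t)sin(5t) - e^(-t)cos(5t)

Coefficient matrix A = [[-16, -25], [10, 14]].
Characteristic polynomial det(A - λI) = λ^2 + 2λ + 26 = 0.
Eigenvalues λ = -1 ± 5i (complex conjugate pair).
For λ=-1+5i: an eigenvector is (-2,1) - i(1,-1) = (-2 - i, 1 + i).
A real fundamental pair from Re and Im of e^((-1+5i)t)v: X_1 = e^(-t)(cos(5t)·(-2,1) + sin(5t)·(1,-1)), X_2 = e^(-t)(sin(5t)·(-2,1) - cos(5t)·(1,-1)).
General solution: C_1X_1 + C_2X_2.
Applying x_1(0)=0, x_2(0)=-1 gives C_1=1, C_2=-2.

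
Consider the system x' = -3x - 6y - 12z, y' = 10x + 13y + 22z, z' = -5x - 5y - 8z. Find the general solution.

Coefficient matrix A = [[-3, -6, -12], [10, 13, 22], [-5, -5, -8]].
det(A - λI) = 0 gives eigenvalues λ = -3, 3, 2.
For λ=-3: eigenvector (1,-2,1).
For λ=3: eigenvector (-1,1,0).
For λ=2: eigenvector (0,-2,1).
General solution: C_1e^(-3t)(1,-2,1) + C_2e^(3t)(-1,1,0) + C_3e^(2t)(0,-2,1).

x(t) = C_1e^(-3t) - C_2e^(3t), y(t) = -2C_1e^(-3t) + C_2e^(3t) - 2C_3e^(2t), z(t) = C_1e^(-3t) + C_3e^(2t)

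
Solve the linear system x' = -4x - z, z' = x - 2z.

Coefficient matrix A = [[-4, -1], [1, -2]].
Characteristic polynomial det(A - λI) = λ^2 + 6λ + 9 = 0.
Single eigenvalue λ = -3 with algebraic multiplicity 2.
Eigenvector v = (-1,1); generalized eigenvector w with (A-λI)w=v is (1,0).
General solution: e^(-3t)[C_1·v + C_2·(t·v + w)].

x(t) = -C_1e^(-3t) - C_2te^(-3t) + C_2e^(-3t), z(t) = C_1e^(-3t) + C_2te^(-3t)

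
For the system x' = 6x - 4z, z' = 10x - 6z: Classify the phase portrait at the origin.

center

A = [[6,-4],[10,-6]]; det(A-λI) = λ^2 + 4.
λ = 0 ± 2i: zero real part.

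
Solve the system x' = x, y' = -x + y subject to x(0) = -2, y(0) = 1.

x(t) = -2e^(t), y(t) = 2te^(t) + e^(t)

Coefficient matrix A = [[1, 0], [-1, 1]].
Characteristic polynomial det(A - λI) = λ^2 - 2λ + 1 = 0.
Single eigenvalue λ = 1 with algebraic multiplicity 2.
Eigenvector v = (0,-1); generalized eigenvector w with (A-λI)w=v is (1,2).
General solution: e^(t)[c_1·v + c_2·(t·v + w)].
Applying x(0)=-2, y(0)=1 gives c_1=-5, c_2=-2.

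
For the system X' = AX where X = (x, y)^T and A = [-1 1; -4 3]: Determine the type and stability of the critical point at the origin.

unstable improper node

A = [[-1,1],[-4,3]]; det(A-λI) = λ^2 - 2λ + 1.
repeated λ = 1 with a single eigenvector.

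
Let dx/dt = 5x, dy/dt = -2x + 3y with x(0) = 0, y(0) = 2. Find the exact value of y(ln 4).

128

A = [[5,0],[-2,3]]; eigenvalues λ = 5, 3.
Eigenvectors: (-1,1) for λ=5, (0,1) for λ=3.
From the initial condition, c_1 = 0, c_2 = 2.
y(ln 4) = (0)(4^5)(1) + (2)(4^3)(1) = 128.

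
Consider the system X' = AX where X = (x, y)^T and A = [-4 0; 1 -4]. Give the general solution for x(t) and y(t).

x(t) = -C_2e^(-4t), y(t) = -C_1e^(-4t) - C_2te^(-4t) + 2C_2e^(-4t)

Coefficient matrix A = [[-4, 0], [1, -4]].
Characteristic polynomial det(A - λI) = λ^2 + 8λ + 16 = 0.
Single eigenvalue λ = -4 with algebraic multiplicity 2.
Eigenvector v = (0,-1); generalized eigenvector w with (A-λI)w=v is (-1,2).
General solution: e^(-4t)[C_1·v + C_2·(t·v + w)].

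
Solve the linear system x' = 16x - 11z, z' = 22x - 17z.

Coefficient matrix A = [[16, -11], [22, -17]].
Characteristic polynomial det(A - λI) = λ^2 + λ - 30 = 0.
Eigenvalues λ = 5, -6.
For λ=5: (A-λI) row 1 is [11, -11], so an eigenvector is (-1, -1).
For λ=-6: (A-λI) row 1 is [22, -11], so an eigenvector is (-1, -2).
General solution: K_1e^(5t)(-1,-1) + K_2e^(-6t)(-1,-2).

x(t) = -K_1e^(5t) - K_2e^(-6t), z(t) = -K_1e^(5t) - 2K_2e^(-6t)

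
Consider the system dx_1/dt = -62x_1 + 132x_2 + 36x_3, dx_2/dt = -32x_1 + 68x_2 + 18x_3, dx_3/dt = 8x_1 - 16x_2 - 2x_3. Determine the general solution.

x_1(t) = 2K_1e^(4t) - 3K_2e^(2t) - 6K_3e^(-2t), x_2(t) = K_1e^(4t) - 2K_2e^(2t) - 3K_3e^(-2t), x_3(t) = 2K_2e^(2t) + K_3e^(-2t)

Coefficient matrix A = [[-62, 132, 36], [-32, 68, 18], [8, -16, -2]].
det(A - λI) = 0 gives eigenvalues λ = 4, 2, -2.
For λ=4: eigenvector (2,1,0).
For λ=2: eigenvector (-3,-2,2).
For λ=-2: eigenvector (-6,-3,1).
General solution: K_1e^(4t)(2,1,0) + K_2e^(2t)(-3,-2,2) + K_3e^(-2t)(-6,-3,1).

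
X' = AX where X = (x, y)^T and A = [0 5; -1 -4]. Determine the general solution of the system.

x(t) = -c_1e^(-2t)sin(t) + 2c_1e^(-2t)cos(t) + 2c_2e^(-2t)sin(t) + c_2e^(-2t)cos(t), y(t) = -c_1e^(-2t)cos(t) - c_2e^(-2t)sin(t)

Coefficient matrix A = [[0, 5], [-1, -4]].
Characteristic polynomial det(A - λI) = λ^2 + 4λ + 5 = 0.
Eigenvalues λ = -2 ± i (complex conjugate pair).
For λ=-2+i: an eigenvector is (2,-1) - i(-1,0) = (2 + i, -1).
A real fundamental pair from Re and Im of e^((-2+i)t)v: X_1 = e^(-2t)(cos(t)·(2,-1) + sin(t)·(-1,0)), X_2 = e^(-2t)(sin(t)·(2,-1) - cos(t)·(-1,0)).
General solution: c_1X_1 + c_2X_2.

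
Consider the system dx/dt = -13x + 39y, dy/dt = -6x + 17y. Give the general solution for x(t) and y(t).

x(t) = 3c_1e^(2t)sin(3t) + 2c_1e^(2t)cos(3t) + 2c_2e^(2t)sin(3t) - 3c_2e^(2t)cos(3t), y(t) = c_1e^(2t)sin(3t) + c_1e^(2t)cos(3t) + c_2e^(2t)sin(3t) - c_2e^(2t)cos(3t)

Coefficient matrix A = [[-13, 39], [-6, 17]].
Characteristic polynomial det(A - λI) = λ^2 - 4λ + 13 = 0.
Eigenvalues λ = 2 ± 3i (complex conjugate pair).
For λ=2+3i: an eigenvector is (2,1) - i(3,1) = (2 - 3i, 1 - i).
A real fundamental pair from Re and Im of e^((2+3i)t)v: X_1 = e^(2t)(cos(3t)·(2,1) + sin(3t)·(3,1)), X_2 = e^(2t)(sin(3t)·(2,1) - cos(3t)·(3,1)).
General solution: c_1X_1 + c_2X_2.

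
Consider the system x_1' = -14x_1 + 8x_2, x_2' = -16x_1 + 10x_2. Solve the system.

Coefficient matrix A = [[-14, 8], [-16, 10]].
Characteristic polynomial det(A - λI) = λ^2 + 4λ - 12 = 0.
Eigenvalues λ = 2, -6.
For λ=2: (A-λI) row 1 is [-16, 8], so an eigenvector is (1, 2).
For λ=-6: (A-λI) row 1 is [-8, 8], so an eigenvector is (-1, -1).
General solution: K_1e^(2t)(1,2) + K_2e^(-6t)(-1,-1).

x_1(t) = K_1e^(2t) - K_2e^(-6t), x_2(t) = 2K_1e^(2t) - K_2e^(-6t)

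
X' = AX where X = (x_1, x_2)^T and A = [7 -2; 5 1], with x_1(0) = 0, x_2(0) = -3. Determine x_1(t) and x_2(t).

Coefficient matrix A = [[7, -2], [5, 1]].
Characteristic polynomial det(A - λI) = λ^2 - 8λ + 17 = 0.
Eigenvalues λ = 4 ± i (complex conjugate pair).
For λ=4+i: an eigenvector is (1,2) - i(-1,-1) = (1 + i, 2 + i).
A real fundamental pair from Re and Im of e^((4+i)t)v: X_1 = e^(4t)(cos(t)·(1,2) + sin(t)·(-1,-1)), X_2 = e^(4t)(sin(t)·(1,2) - cos(t)·(-1,-1)).
General solution: C_1X_1 + C_2X_2.
Applying x_1(0)=0, x_2(0)=-3 gives C_1=-3, C_2=3.

x_1(t) = 6e^(4t)sin(t), x_2(t) = 9e^(4t)sin(t) - 3e^(4t)cos(t)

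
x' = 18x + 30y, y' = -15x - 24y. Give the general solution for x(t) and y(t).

Coefficient matrix A = [[18, 30], [-15, -24]].
Characteristic polynomial det(A - λI) = λ^2 + 6λ + 18 = 0.
Eigenvalues λ = -3 ± 3i (complex conjugate pair).
For λ=-3+3i: an eigenvector is (-1,1) - i(3,-2) = (-1 - 3i, 1 + 2i).
A real fundamental pair from Re and Im of e^((-3+3i)t)v: X_1 = e^(-3t)(cos(3t)·(-1,1) + sin(3t)·(3,-2)), X_2 = e^(-3t)(sin(3t)·(-1,1) - cos(3t)·(3,-2)).
General solution: C_1X_1 + C_2X_2.

x(t) = 3C_1e^(-3t)sin(3t) - C_1e^(-3t)cos(3t) - C_2e^(-3t)sin(3t) - 3C_2e^(-3t)cos(3t), y(t) = -2C_1e^(-3t)sin(3t) + C_1e^(-3t)cos(3t) + C_2e^(-3t)sin(3t) + 2C_2e^(-3t)cos(3t)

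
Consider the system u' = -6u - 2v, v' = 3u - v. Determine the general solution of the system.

Coefficient matrix A = [[-6, -2], [3, -1]].
Characteristic polynomial det(A - λI) = λ^2 + 7λ + 12 = 0.
Eigenvalues λ = -3, -4.
For λ=-3: (A-λI) row 1 is [-3, -2], so an eigenvector is (2, -3).
For λ=-4: (A-λI) row 1 is [-2, -2], so an eigenvector is (1, -1).
General solution: c_1e^(-3t)(2,-3) + c_2e^(-4t)(1,-1).

u(t) = 2c_1e^(-3t) + c_2e^(-4t), v(t) = -3c_1e^(-3t) - c_2e^(-4t)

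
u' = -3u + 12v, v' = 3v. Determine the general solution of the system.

Coefficient matrix A = [[-3, 12], [0, 3]].
Characteristic polynomial det(A - λI) = λ^2 - 9 = 0.
Eigenvalues λ = 3, -3.
For λ=3: (A-λI) row 1 is [-6, 12], so an eigenvector is (2, 1).
For λ=-3: (A-λI) row 1 is [0, 12], so an eigenvector is (-1, 0).
General solution: c_1e^(3t)(2,1) + c_2e^(-3t)(-1,0).

u(t) = 2c_1e^(3t) - c_2e^(-3t), v(t) = c_1e^(3t)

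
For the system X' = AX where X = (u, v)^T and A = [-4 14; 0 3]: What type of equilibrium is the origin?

A = [[-4,14],[0,3]]; det(A-λI) = λ^2 + λ - 12.
λ = 3, -4: opposite signs.

saddle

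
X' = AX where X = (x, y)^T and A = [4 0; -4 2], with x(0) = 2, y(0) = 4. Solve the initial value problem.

Coefficient matrix A = [[4, 0], [-4, 2]].
Characteristic polynomial det(A - λI) = λ^2 - 6λ + 8 = 0.
Eigenvalues λ = 4, 2.
For λ=4: (A-λI) row 2 is [-4, -2], so an eigenvector is (-1, 2).
For λ=2: (A-λI) row 1 is [2, 0], so an eigenvector is (0, 1).
General solution: K_1e^(4t)(-1,2) + K_2e^(2t)(0,1).
Applying x(0)=2, y(0)=4 gives K_1=-2, K_2=8.

x(t) = 2e^(4t), y(t) = -4e^(4t) + 8e^(2t)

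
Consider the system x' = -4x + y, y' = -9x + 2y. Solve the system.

Coefficient matrix A = [[-4, 1], [-9, 2]].
Characteristic polynomial det(A - λI) = λ^2 + 2λ + 1 = 0.
Single eigenvalue λ = -1 with algebraic multiplicity 2.
Eigenvector v = (-1,-3); generalized eigenvector w with (A-λI)w=v is (1,2).
General solution: e^(-t)[K_1·v + K_2·(t·v + w)].

x(t) = -K_1e^(-t) - K_2te^(-t) + K_2e^(-t), y(t) = -3K_1e^(-t) - 3K_2te^(-t) + 2K_2e^(-t)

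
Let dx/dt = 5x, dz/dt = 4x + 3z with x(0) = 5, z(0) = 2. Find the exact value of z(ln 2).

A = [[5,0],[4,3]]; eigenvalues λ = 5, 3.
Eigenvectors: (1,2) for λ=5, (0,-1) for λ=3.
From the initial condition, c_1 = 5, c_2 = 8.
z(ln 2) = (5)(2^5)(2) + (8)(2^3)(-1) = 256.

256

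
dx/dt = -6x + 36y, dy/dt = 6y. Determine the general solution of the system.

Coefficient matrix A = [[-6, 36], [0, 6]].
Characteristic polynomial det(A - λI) = λ^2 - 36 = 0.
Eigenvalues λ = -6, 6.
For λ=-6: (A-λI) row 1 is [0, 36], so an eigenvector is (-1, 0).
For λ=6: (A-λI) row 1 is [-12, 36], so an eigenvector is (-3, -1).
General solution: c_1e^(-6t)(-1,0) + c_2e^(6t)(-3,-1).

x(t) = -c_1e^(-6t) - 3c_2e^(6t), y(t) = -c_2e^(6t)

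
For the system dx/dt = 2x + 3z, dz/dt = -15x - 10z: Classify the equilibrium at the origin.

stable spiral

A = [[2,3],[-15,-10]]; det(A-λI) = λ^2 + 8λ + 25.
λ = -4 ± 3i: negative real part.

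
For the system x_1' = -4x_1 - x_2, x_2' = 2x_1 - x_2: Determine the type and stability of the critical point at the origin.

A = [[-4,-1],[2,-1]]; det(A-λI) = λ^2 + 5λ + 6.
λ = -3, -2: both negative.

stable node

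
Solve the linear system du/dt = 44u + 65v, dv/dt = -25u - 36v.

u(t) = 3c_1e^(4t)sin(5t) + 2c_1e^(4t)cos(5t) + 2c_2e^(4t)sin(5t) - 3c_2e^(4t)cos(5t), v(t) = -2c_1e^(4t)sin(5t) - c_1e^(4t)cos(5t) - c_2e^(4t)sin(5t) + 2c_2e^(4t)cos(5t)

Coefficient matrix A = [[44, 65], [-25, -36]].
Characteristic polynomial det(A - λI) = λ^2 - 8λ + 41 = 0.
Eigenvalues λ = 4 ± 5i (complex conjugate pair).
For λ=4+5i: an eigenvector is (2,-1) - i(3,-2) = (2 - 3i, -1 + 2i).
A real fundamental pair from Re and Im of e^((4+5i)t)v: X_1 = e^(4t)(cos(5t)·(2,-1) + sin(5t)·(3,-2)), X_2 = e^(4t)(sin(5t)·(2,-1) - cos(5t)·(3,-2)).
General solution: c_1X_1 + c_2X_2.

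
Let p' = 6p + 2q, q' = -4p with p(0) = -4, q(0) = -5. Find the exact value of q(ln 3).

A = [[6,2],[-4,0]]; eigenvalues λ = 4, 2.
Eigenvectors: (1,-1) for λ=4, (-1,2) for λ=2.
From the initial condition, c_1 = -13, c_2 = -9.
q(ln 3) = (-13)(3^4)(-1) + (-9)(3^2)(2) = 891.

891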